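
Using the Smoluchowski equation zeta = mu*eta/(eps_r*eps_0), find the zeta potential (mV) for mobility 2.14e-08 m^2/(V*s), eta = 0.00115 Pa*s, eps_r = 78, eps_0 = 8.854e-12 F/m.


Smoluchowski equation: zeta = mu * eta / (eps_r * eps_0)
zeta = 2.14e-08 * 0.00115 / (78 * 8.854e-12)
zeta = 0.035635 V = 35.64 mV

35.64


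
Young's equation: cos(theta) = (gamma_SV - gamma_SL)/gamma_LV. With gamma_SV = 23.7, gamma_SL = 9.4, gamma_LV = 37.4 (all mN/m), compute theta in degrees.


cos(theta) = (gamma_SV - gamma_SL) / gamma_LV
cos(theta) = (23.7 - 9.4) / 37.4
cos(theta) = 0.382353
theta = arccos(0.382353) = 67.52 degrees

67.52


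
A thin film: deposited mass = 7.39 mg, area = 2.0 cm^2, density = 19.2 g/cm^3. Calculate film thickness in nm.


Convert: m = 7.39 mg = 7.3900e-06 kg, A = 2.0 cm^2 = 2.0000e-04 m^2, rho = 19.2 g/cm^3 = 19200 kg/m^3
t = m / (A * rho)
t = 7.3900e-06 / (2.0000e-04 * 19200)
t = 1.9245e-06 m = 1924.5 nm

1924.5


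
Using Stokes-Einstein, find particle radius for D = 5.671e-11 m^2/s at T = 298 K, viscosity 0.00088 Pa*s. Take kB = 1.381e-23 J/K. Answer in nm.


Stokes-Einstein: R = kB*T / (6*pi*eta*D)
R = 1.381e-23 * 298 / (6 * pi * 0.00088 * 5.671e-11)
R = 4.37488e-09 m = 4.37 nm

4.37


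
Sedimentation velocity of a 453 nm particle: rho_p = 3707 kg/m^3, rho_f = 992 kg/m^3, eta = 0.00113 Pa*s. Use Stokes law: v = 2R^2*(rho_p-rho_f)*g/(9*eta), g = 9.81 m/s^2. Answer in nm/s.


Radius R = 453/2 nm = 2.265e-07 m
Density difference = 3707 - 992 = 2715 kg/m^3
v = 2 * R^2 * (rho_p - rho_f) * g / (9 * eta)
v = 2 * (2.265e-07)^2 * 2715 * 9.81 / (9 * 0.00113)
v = 2.6871e-07 m/s = 268.7103 nm/s

268.7103


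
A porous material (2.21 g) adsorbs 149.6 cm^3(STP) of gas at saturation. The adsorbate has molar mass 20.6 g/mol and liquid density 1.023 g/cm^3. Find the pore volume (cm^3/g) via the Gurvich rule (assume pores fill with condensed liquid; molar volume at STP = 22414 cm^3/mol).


Moles adsorbed n = V_ads / 22414 = 149.6 / 22414 = 6.674400e-03 mol
Liquid volume V_liq = n * M / rho_liq = 6.674400e-03 * 20.6 / 1.023 = 0.13440 cm^3
Specific pore volume V_pore = V_liq / m_sample = 0.13440 / 2.21
V_pore = 0.0608 cm^3/g

0.0608


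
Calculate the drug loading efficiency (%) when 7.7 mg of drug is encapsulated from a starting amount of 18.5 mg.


Drug loading efficiency = (drug loaded / drug initial) * 100
DLE = 7.7 / 18.5 * 100
DLE = 0.4162 * 100
DLE = 41.62%

41.62


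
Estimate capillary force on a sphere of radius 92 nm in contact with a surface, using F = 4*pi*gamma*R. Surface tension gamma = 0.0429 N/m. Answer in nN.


Convert radius: R = 92 nm = 9.2e-08 m
F = 4 * pi * gamma * R
F = 4 * pi * 0.0429 * 9.2e-08
F = 4.9597e-08 N = 49.597 nN

49.597


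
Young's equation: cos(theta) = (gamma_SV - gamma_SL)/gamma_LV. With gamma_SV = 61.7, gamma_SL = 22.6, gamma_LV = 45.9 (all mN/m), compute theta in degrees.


cos(theta) = (gamma_SV - gamma_SL) / gamma_LV
cos(theta) = (61.7 - 22.6) / 45.9
cos(theta) = 0.851852
theta = arccos(0.851852) = 31.59 degrees

31.59


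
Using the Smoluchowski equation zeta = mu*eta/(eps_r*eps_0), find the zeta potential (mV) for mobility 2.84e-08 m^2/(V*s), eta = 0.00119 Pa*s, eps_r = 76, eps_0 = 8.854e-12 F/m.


Smoluchowski equation: zeta = mu * eta / (eps_r * eps_0)
zeta = 2.84e-08 * 0.00119 / (76 * 8.854e-12)
zeta = 0.050224 V = 50.22 mV

50.22


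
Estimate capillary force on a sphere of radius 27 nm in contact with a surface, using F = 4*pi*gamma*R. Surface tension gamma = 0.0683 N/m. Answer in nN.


Convert radius: R = 27 nm = 2.7e-08 m
F = 4 * pi * gamma * R
F = 4 * pi * 0.0683 * 2.7e-08
F = 2.31736e-08 N = 23.1736 nN

23.1736


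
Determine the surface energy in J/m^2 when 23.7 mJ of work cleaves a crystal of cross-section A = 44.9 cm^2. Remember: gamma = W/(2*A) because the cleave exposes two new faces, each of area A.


Convert: A = 44.9 cm^2 = 0.00449 m^2, W = 23.7 mJ = 0.0237 J
Cleaving exposes two faces of area A, so total new surface = 2*A and gamma = W / (2*A)
gamma = 0.0237 / (2 * 0.00449)
gamma = 2.639 J/m^2

2.639


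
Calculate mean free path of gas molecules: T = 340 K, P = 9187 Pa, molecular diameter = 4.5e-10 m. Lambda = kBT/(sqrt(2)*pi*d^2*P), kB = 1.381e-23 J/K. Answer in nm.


Mean free path: lambda = kB*T / (sqrt(2) * pi * d^2 * P)
lambda = 1.381e-23 * 340 / (sqrt(2) * pi * (4.5e-10)^2 * 9187)
lambda = 5.68079e-07 m
lambda = 568.08 nm

568.08


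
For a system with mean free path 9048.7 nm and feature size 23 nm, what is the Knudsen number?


Knudsen number Kn = lambda / L
Kn = 9048.7 / 23
Kn = 393.4217

393.4217


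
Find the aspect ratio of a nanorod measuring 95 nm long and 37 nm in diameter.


Aspect ratio AR = length / diameter
AR = 95 / 37
AR = 2.57

2.57


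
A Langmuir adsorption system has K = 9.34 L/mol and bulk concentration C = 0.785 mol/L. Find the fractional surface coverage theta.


Langmuir isotherm: theta = K*C / (1 + K*C)
K*C = 9.34 * 0.785 = 7.3319
theta = 7.3319 / (1 + 7.3319) = 7.3319 / 8.3319
theta = 0.88

0.88


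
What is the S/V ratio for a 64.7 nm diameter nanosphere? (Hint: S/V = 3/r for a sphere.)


Radius r = 64.7/2 = 32.35 nm
S/V = 3 / r = 3 / 32.35
S/V = 0.0927 nm^-1

0.0927


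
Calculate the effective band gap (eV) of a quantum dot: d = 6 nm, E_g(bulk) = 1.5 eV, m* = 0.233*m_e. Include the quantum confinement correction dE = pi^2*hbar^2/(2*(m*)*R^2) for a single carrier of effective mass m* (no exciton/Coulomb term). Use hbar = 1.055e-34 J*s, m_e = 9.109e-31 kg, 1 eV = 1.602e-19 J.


Radius R = 6/2 nm = 3e-09 m
Confinement energy dE = pi^2 * hbar^2 / (2 * m_eff * m_e * R^2)
dE = pi^2 * (1.055e-34)^2 / (2 * 0.233 * 9.109e-31 * (3e-09)^2) J, divided by 1.602e-19 J/eV
dE = 0.1795 eV
Total band gap = E_g(bulk) + dE = 1.5 + 0.1795 = 1.6795 eV

1.6795


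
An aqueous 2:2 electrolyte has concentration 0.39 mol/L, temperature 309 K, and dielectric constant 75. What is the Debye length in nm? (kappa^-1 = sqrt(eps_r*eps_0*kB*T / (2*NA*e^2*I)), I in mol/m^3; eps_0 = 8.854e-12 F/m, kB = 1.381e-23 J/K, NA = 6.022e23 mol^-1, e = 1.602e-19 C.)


Ionic strength I = 0.39 * 2^2 * 1000 = 1560 mol/m^3
kappa^-1 = sqrt(75 * 8.854e-12 * 1.381e-23 * 309 / (2 * 6.022e23 * (1.602e-19)^2 * 1560))
kappa^-1 = 0.242 nm

0.242


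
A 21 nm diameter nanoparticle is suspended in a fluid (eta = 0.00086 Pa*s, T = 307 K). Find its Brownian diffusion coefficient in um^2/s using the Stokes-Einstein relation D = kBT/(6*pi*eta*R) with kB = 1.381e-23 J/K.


Radius R = 21/2 = 10.5 nm = 1.05e-08 m
D = kB*T / (6*pi*eta*R)
D = 1.381e-23 * 307 / (6 * pi * 0.00086 * 1.05e-08)
D = 2.49082e-11 m^2/s = 24.908 um^2/s

24.908


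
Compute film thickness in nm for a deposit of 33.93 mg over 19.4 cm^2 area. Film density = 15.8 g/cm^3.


Convert: m = 33.93 mg = 3.3930e-05 kg, A = 19.4 cm^2 = 1.9400e-03 m^2, rho = 15.8 g/cm^3 = 15800 kg/m^3
t = m / (A * rho)
t = 3.3930e-05 / (1.9400e-03 * 15800)
t = 1.1069e-06 m = 1106.9 nm

1106.9


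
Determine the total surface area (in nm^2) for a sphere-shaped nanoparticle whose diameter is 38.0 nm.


Radius r = 38.0/2 = 19 nm
Surface area SA = 4 * pi * r^2
SA = 4 * pi * (19)^2
SA = 4536.46 nm^2

4536.46


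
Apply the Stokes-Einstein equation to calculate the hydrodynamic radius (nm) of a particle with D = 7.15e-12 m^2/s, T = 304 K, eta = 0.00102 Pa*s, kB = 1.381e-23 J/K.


Stokes-Einstein: R = kB*T / (6*pi*eta*D)
R = 1.381e-23 * 304 / (6 * pi * 0.00102 * 7.15e-12)
R = 3.05394e-08 m = 30.54 nm

30.54


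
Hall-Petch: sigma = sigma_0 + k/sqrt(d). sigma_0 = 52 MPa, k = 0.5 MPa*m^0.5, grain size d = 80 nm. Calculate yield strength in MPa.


d = 80 nm = 8e-08 m
sqrt(d) = 0.0002828427
Hall-Petch contribution = k / sqrt(d) = 0.5 / 0.0002828427 = 1767.8 MPa
sigma = sigma_0 + k/sqrt(d) = 52 + 1767.8 = 1819.8 MPa

1819.8


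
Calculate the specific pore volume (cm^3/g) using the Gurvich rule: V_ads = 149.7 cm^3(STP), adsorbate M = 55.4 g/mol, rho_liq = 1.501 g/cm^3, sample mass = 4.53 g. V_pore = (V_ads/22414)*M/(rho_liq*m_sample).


Moles adsorbed n = V_ads / 22414 = 149.7 / 22414 = 6.678861e-03 mol
Liquid volume V_liq = n * M / rho_liq = 6.678861e-03 * 55.4 / 1.501 = 0.24651 cm^3
Specific pore volume V_pore = V_liq / m_sample = 0.24651 / 4.53
V_pore = 0.0544 cm^3/g

0.0544


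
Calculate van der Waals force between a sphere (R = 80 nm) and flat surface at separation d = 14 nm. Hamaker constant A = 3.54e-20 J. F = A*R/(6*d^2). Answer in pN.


Convert to SI: R = 80 nm = 8e-08 m, d = 14 nm = 1.4e-08 m
F = A * R / (6 * d^2)
F = 3.54e-20 * 8e-08 / (6 * (1.4e-08)^2)
F = 2.40816e-12 N = 2.408 pN

2.408


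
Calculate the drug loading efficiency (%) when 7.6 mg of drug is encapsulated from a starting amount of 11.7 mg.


Drug loading efficiency = (drug loaded / drug initial) * 100
DLE = 7.6 / 11.7 * 100
DLE = 0.6496 * 100
DLE = 64.96%

64.96


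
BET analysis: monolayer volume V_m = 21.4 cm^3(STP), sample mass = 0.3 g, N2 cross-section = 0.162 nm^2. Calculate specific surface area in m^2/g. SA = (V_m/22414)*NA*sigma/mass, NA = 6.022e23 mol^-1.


Number of moles in monolayer = V_m / 22414 = 21.4 / 22414 = 0.00095476
Number of molecules = moles * NA = 0.00095476 * 6.022e23
SA = molecules * sigma / mass
SA = (21.4 / 22414) * 6.022e23 * 0.162e-18 / 0.3
SA = 310.5 m^2/g

310.5


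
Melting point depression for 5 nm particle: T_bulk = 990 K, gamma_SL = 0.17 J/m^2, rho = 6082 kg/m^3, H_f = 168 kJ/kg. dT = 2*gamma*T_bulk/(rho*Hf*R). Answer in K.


Radius R = 5/2 = 2.5 nm = 2.5e-09 m
Convert H_f = 168 kJ/kg = 168000 J/kg
dT = 2 * gamma_SL * T_bulk / (rho * H_f * R)
dT = 2 * 0.17 * 990 / (6082 * 168000 * 2.5e-09)
dT = 131.8 K

131.8


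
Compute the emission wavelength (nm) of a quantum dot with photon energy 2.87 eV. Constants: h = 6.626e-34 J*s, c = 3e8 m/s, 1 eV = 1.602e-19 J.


Convert energy: E = 2.87 eV = 2.87 * 1.602e-19 = 4.59774e-19 J
lambda = h*c / E = 6.626e-34 * 3e8 / 4.59774e-19
lambda = 4.32343e-07 m = 432.3 nm

432.3


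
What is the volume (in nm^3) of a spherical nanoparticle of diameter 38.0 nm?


Radius r = 38.0/2 = 19 nm
Volume V = (4/3) * pi * r^3
V = (4/3) * pi * (19)^3
V = 28730.91 nm^3

28730.91


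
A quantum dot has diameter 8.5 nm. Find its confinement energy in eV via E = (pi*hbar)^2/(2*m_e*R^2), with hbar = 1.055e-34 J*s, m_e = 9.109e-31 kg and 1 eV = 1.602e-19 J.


Radius R = 8.5/2 = 4.25 nm = 4.25e-09 m
E = (pi * 1.055e-34)^2 / (2 * 9.109e-31 * (4.25e-09)^2)
E(J) = 3.33831e-21
E = E(J) / 1.602e-19 = 0.0208 eV

0.0208


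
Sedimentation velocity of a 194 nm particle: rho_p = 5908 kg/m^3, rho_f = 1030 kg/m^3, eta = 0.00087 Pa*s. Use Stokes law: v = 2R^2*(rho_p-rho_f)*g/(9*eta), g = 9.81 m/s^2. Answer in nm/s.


Radius R = 194/2 nm = 9.7e-08 m
Density difference = 5908 - 1030 = 4878 kg/m^3
v = 2 * R^2 * (rho_p - rho_f) * g / (9 * eta)
v = 2 * (9.7e-08)^2 * 4878 * 9.81 / (9 * 0.00087)
v = 1.15007e-07 m/s = 115.0065 nm/s

115.0065


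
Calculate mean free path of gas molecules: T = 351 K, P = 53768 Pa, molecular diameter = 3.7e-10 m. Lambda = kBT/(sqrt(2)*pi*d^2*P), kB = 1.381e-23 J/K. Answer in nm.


Mean free path: lambda = kB*T / (sqrt(2) * pi * d^2 * P)
lambda = 1.381e-23 * 351 / (sqrt(2) * pi * (3.7e-10)^2 * 53768)
lambda = 1.48221e-07 m
lambda = 148.22 nm

148.22


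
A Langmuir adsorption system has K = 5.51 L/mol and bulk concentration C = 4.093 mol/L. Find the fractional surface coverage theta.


Langmuir isotherm: theta = K*C / (1 + K*C)
K*C = 5.51 * 4.093 = 22.55243
theta = 22.55243 / (1 + 22.55243) = 22.55243 / 23.55243
theta = 0.9575

0.9575


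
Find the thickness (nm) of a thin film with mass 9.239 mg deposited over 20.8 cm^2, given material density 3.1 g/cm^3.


Convert: m = 9.239 mg = 9.2390e-06 kg, A = 20.8 cm^2 = 2.0800e-03 m^2, rho = 3.1 g/cm^3 = 3100 kg/m^3
t = m / (A * rho)
t = 9.2390e-06 / (2.0800e-03 * 3100)
t = 1.4328e-06 m = 1432.8 nm

1432.8


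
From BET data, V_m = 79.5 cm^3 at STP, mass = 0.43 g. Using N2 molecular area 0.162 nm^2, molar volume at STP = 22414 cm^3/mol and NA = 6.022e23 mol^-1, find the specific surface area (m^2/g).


Number of moles in monolayer = V_m / 22414 = 79.5 / 22414 = 0.00354689
Number of molecules = moles * NA = 0.00354689 * 6.022e23
SA = molecules * sigma / mass
SA = (79.5 / 22414) * 6.022e23 * 0.162e-18 / 0.43
SA = 804.7 m^2/g

804.7


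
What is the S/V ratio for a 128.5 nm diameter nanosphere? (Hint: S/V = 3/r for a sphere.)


Radius r = 128.5/2 = 64.25 nm
S/V = 3 / r = 3 / 64.25
S/V = 0.0467 nm^-1

0.0467


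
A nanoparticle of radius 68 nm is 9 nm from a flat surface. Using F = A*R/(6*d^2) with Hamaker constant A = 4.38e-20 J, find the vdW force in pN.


Convert to SI: R = 68 nm = 6.8e-08 m, d = 9 nm = 9e-09 m
F = A * R / (6 * d^2)
F = 4.38e-20 * 6.8e-08 / (6 * (9e-09)^2)
F = 6.1284e-12 N = 6.128 pN

6.128


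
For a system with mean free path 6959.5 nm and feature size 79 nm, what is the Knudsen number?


Knudsen number Kn = lambda / L
Kn = 6959.5 / 79
Kn = 88.0949

88.0949


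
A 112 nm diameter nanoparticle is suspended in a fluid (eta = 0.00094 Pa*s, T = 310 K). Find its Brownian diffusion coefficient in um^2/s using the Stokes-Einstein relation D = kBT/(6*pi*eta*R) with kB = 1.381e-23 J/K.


Radius R = 112/2 = 56 nm = 5.6e-08 m
D = kB*T / (6*pi*eta*R)
D = 1.381e-23 * 310 / (6 * pi * 0.00094 * 5.6e-08)
D = 4.31458e-12 m^2/s = 4.315 um^2/s

4.315


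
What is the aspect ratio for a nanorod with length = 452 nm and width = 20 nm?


Aspect ratio AR = length / diameter
AR = 452 / 20
AR = 22.6

22.6


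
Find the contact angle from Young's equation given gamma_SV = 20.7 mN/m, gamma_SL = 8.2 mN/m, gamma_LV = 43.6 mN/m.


cos(theta) = (gamma_SV - gamma_SL) / gamma_LV
cos(theta) = (20.7 - 8.2) / 43.6
cos(theta) = 0.286697
theta = arccos(0.286697) = 73.34 degrees

73.34


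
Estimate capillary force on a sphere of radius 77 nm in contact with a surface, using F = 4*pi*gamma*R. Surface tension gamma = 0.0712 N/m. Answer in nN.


Convert radius: R = 77 nm = 7.7e-08 m
F = 4 * pi * gamma * R
F = 4 * pi * 0.0712 * 7.7e-08
F = 6.88939e-08 N = 68.8939 nN

68.8939


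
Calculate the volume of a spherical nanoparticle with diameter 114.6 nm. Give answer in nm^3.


Radius r = 114.6/2 = 57.3 nm
Volume V = (4/3) * pi * r^3
V = (4/3) * pi * (57.3)^3
V = 788047.64 nm^3

788047.64


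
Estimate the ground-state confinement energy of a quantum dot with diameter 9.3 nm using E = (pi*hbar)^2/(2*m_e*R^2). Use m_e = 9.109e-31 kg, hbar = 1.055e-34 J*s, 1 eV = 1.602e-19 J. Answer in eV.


Radius R = 9.3/2 = 4.65 nm = 4.65e-09 m
E = (pi * 1.055e-34)^2 / (2 * 9.109e-31 * (4.65e-09)^2)
E(J) = 2.78868e-21
E = E(J) / 1.602e-19 = 0.0174 eV

0.0174


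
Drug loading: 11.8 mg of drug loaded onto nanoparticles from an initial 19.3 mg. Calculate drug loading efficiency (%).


Drug loading efficiency = (drug loaded / drug initial) * 100
DLE = 11.8 / 19.3 * 100
DLE = 0.6114 * 100
DLE = 61.14%

61.14


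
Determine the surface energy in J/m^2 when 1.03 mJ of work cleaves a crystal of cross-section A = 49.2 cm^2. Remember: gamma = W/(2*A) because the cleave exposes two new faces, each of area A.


Convert: A = 49.2 cm^2 = 0.00492 m^2, W = 1.03 mJ = 0.00103 J
Cleaving exposes two faces of area A, so total new surface = 2*A and gamma = W / (2*A)
gamma = 0.00103 / (2 * 0.00492)
gamma = 0.105 J/m^2

0.105


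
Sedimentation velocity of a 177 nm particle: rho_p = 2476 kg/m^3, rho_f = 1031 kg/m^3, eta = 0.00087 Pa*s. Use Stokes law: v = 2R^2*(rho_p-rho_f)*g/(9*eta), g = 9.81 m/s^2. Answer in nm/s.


Radius R = 177/2 nm = 8.85e-08 m
Density difference = 2476 - 1031 = 1445 kg/m^3
v = 2 * R^2 * (rho_p - rho_f) * g / (9 * eta)
v = 2 * (8.85e-08)^2 * 1445 * 9.81 / (9 * 0.00087)
v = 2.8359e-08 m/s = 28.359 nm/s

28.359


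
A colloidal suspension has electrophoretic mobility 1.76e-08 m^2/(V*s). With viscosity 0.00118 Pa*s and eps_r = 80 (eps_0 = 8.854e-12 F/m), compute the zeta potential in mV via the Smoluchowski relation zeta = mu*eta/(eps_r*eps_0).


Smoluchowski equation: zeta = mu * eta / (eps_r * eps_0)
zeta = 1.76e-08 * 0.00118 / (80 * 8.854e-12)
zeta = 0.02932 V = 29.32 mV

29.32


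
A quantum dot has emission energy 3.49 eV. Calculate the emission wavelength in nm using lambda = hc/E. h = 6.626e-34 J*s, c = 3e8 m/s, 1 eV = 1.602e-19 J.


Convert energy: E = 3.49 eV = 3.49 * 1.602e-19 = 5.59098e-19 J
lambda = h*c / E = 6.626e-34 * 3e8 / 5.59098e-19
lambda = 3.55537e-07 m = 355.5 nm

355.5


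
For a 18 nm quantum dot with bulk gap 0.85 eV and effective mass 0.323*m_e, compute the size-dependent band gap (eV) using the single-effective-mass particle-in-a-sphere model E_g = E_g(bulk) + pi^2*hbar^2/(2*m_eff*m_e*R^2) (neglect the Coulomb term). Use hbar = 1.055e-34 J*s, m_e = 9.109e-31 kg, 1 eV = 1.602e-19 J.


Radius R = 18/2 nm = 9e-09 m
Confinement energy dE = pi^2 * hbar^2 / (2 * m_eff * m_e * R^2)
dE = pi^2 * (1.055e-34)^2 / (2 * 0.323 * 9.109e-31 * (9e-09)^2) J, divided by 1.602e-19 J/eV
dE = 0.0144 eV
Total band gap = E_g(bulk) + dE = 0.85 + 0.0144 = 0.8644 eV

0.8644


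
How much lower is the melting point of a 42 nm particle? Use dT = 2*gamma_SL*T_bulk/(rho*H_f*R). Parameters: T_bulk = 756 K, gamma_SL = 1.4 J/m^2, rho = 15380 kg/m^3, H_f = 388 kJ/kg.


Radius R = 42/2 = 21 nm = 2.1e-08 m
Convert H_f = 388 kJ/kg = 388000 J/kg
dT = 2 * gamma_SL * T_bulk / (rho * H_f * R)
dT = 2 * 1.4 * 756 / (15380 * 388000 * 2.1e-08)
dT = 16.9 K

16.9


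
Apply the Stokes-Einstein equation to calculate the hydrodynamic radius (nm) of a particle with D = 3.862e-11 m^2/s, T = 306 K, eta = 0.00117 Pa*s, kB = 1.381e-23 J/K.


Stokes-Einstein: R = kB*T / (6*pi*eta*D)
R = 1.381e-23 * 306 / (6 * pi * 0.00117 * 3.862e-11)
R = 4.96153e-09 m = 4.96 nm

4.96


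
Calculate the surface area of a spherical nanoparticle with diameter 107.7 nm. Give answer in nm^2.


Radius r = 107.7/2 = 53.85 nm
Surface area SA = 4 * pi * r^2
SA = 4 * pi * (53.85)^2
SA = 36440.24 nm^2

36440.24


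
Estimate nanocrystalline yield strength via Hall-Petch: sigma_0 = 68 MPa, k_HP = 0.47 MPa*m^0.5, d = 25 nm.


d = 25 nm = 2.5e-08 m
sqrt(d) = 0.0001581139
Hall-Petch contribution = k / sqrt(d) = 0.47 / 0.0001581139 = 2972.5 MPa
sigma = sigma_0 + k/sqrt(d) = 68 + 2972.5 = 3040.5 MPa

3040.5


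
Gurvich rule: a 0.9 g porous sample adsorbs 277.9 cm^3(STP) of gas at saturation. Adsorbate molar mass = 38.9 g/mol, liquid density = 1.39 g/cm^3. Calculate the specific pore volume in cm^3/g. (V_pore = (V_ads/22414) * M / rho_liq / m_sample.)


Moles adsorbed n = V_ads / 22414 = 277.9 / 22414 = 1.239850e-02 mol
Liquid volume V_liq = n * M / rho_liq = 1.239850e-02 * 38.9 / 1.39 = 0.34698 cm^3
Specific pore volume V_pore = V_liq / m_sample = 0.34698 / 0.9
V_pore = 0.3855 cm^3/g

0.3855


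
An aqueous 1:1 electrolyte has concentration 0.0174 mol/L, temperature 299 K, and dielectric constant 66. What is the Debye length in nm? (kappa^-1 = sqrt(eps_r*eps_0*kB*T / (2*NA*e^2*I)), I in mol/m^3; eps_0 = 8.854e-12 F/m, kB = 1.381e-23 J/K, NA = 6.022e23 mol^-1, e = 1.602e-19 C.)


Ionic strength I = 0.0174 * 1^2 * 1000 = 17.4 mol/m^3
kappa^-1 = sqrt(66 * 8.854e-12 * 1.381e-23 * 299 / (2 * 6.022e23 * (1.602e-19)^2 * 17.4))
kappa^-1 = 2.118 nm

2.118


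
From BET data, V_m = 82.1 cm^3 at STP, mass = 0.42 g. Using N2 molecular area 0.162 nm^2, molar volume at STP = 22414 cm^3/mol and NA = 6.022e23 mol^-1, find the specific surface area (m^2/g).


Number of moles in monolayer = V_m / 22414 = 82.1 / 22414 = 0.00366289
Number of molecules = moles * NA = 0.00366289 * 6.022e23
SA = molecules * sigma / mass
SA = (82.1 / 22414) * 6.022e23 * 0.162e-18 / 0.42
SA = 850.8 m^2/g

850.8


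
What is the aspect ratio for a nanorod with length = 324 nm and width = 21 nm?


Aspect ratio AR = length / diameter
AR = 324 / 21
AR = 15.43

15.43


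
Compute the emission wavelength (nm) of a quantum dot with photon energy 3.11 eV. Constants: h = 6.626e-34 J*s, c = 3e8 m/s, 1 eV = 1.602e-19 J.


Convert energy: E = 3.11 eV = 3.11 * 1.602e-19 = 4.98222e-19 J
lambda = h*c / E = 6.626e-34 * 3e8 / 4.98222e-19
lambda = 3.98979e-07 m = 399.0 nm

399.0


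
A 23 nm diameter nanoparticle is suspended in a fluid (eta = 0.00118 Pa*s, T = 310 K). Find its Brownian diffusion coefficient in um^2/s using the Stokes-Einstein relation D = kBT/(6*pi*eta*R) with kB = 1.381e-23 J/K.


Radius R = 23/2 = 11.5 nm = 1.15e-08 m
D = kB*T / (6*pi*eta*R)
D = 1.381e-23 * 310 / (6 * pi * 0.00118 * 1.15e-08)
D = 1.67369e-11 m^2/s = 16.737 um^2/s

16.737


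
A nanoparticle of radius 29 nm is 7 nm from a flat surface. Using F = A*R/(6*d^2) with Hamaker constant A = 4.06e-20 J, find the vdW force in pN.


Convert to SI: R = 29 nm = 2.9e-08 m, d = 7 nm = 7e-09 m
F = A * R / (6 * d^2)
F = 4.06e-20 * 2.9e-08 / (6 * (7e-09)^2)
F = 4.00476e-12 N = 4.005 pN

4.005


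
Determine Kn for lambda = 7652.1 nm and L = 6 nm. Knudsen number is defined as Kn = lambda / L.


Knudsen number Kn = lambda / L
Kn = 7652.1 / 6
Kn = 1275.35

1275.35


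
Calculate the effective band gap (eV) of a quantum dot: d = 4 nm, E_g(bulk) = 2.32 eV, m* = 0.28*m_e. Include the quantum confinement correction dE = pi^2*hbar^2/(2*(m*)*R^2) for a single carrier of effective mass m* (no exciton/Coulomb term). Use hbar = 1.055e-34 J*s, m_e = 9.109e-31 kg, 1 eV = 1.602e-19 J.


Radius R = 4/2 nm = 2e-09 m
Confinement energy dE = pi^2 * hbar^2 / (2 * m_eff * m_e * R^2)
dE = pi^2 * (1.055e-34)^2 / (2 * 0.28 * 9.109e-31 * (2e-09)^2) J, divided by 1.602e-19 J/eV
dE = 0.3361 eV
Total band gap = E_g(bulk) + dE = 2.32 + 0.3361 = 2.6561 eV

2.6561


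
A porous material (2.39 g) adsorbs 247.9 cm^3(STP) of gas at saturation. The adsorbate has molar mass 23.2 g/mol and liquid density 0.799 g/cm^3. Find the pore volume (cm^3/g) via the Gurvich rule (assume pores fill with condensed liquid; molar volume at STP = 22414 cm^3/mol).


Moles adsorbed n = V_ads / 22414 = 247.9 / 22414 = 1.106005e-02 mol
Liquid volume V_liq = n * M / rho_liq = 1.106005e-02 * 23.2 / 0.799 = 0.32114 cm^3
Specific pore volume V_pore = V_liq / m_sample = 0.32114 / 2.39
V_pore = 0.1344 cm^3/g

0.1344


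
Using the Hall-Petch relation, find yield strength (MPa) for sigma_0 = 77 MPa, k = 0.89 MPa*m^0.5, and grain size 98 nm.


d = 98 nm = 9.8e-08 m
sqrt(d) = 0.0003130495
Hall-Petch contribution = k / sqrt(d) = 0.89 / 0.0003130495 = 2843.0 MPa
sigma = sigma_0 + k/sqrt(d) = 77 + 2843.0 = 2920.0 MPa

2920.0


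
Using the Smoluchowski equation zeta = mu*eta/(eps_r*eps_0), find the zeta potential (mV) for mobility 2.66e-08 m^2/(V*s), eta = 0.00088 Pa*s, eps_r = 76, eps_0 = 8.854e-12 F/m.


Smoluchowski equation: zeta = mu * eta / (eps_r * eps_0)
zeta = 2.66e-08 * 0.00088 / (76 * 8.854e-12)
zeta = 0.034787 V = 34.79 mV

34.79


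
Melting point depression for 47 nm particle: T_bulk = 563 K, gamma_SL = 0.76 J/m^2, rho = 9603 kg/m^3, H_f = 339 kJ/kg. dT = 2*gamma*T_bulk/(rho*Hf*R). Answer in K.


Radius R = 47/2 = 23.5 nm = 2.35e-08 m
Convert H_f = 339 kJ/kg = 339000 J/kg
dT = 2 * gamma_SL * T_bulk / (rho * H_f * R)
dT = 2 * 0.76 * 563 / (9603 * 339000 * 2.35e-08)
dT = 11.2 K

11.2


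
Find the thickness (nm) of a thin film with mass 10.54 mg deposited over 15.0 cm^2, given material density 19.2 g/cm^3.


Convert: m = 10.54 mg = 1.0540e-05 kg, A = 15.0 cm^2 = 1.5000e-03 m^2, rho = 19.2 g/cm^3 = 19200 kg/m^3
t = m / (A * rho)
t = 1.0540e-05 / (1.5000e-03 * 19200)
t = 3.6597e-07 m = 366.0 nm

366.0


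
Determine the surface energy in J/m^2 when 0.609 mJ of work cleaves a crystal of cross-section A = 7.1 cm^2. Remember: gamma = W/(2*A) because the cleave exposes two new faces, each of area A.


Convert: A = 7.1 cm^2 = 0.00071 m^2, W = 0.609 mJ = 0.000609 J
Cleaving exposes two faces of area A, so total new surface = 2*A and gamma = W / (2*A)
gamma = 0.000609 / (2 * 0.00071)
gamma = 0.429 J/m^2

0.429


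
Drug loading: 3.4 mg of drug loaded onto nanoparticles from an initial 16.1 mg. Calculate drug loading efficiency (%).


Drug loading efficiency = (drug loaded / drug initial) * 100
DLE = 3.4 / 16.1 * 100
DLE = 0.2112 * 100
DLE = 21.12%

21.12


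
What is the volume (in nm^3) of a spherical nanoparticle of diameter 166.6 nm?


Radius r = 166.6/2 = 83.3 nm
Volume V = (4/3) * pi * r^3
V = (4/3) * pi * (83.3)^3
V = 2421160.69 nm^3

2421160.69


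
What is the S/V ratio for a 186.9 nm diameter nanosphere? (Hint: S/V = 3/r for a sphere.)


Radius r = 186.9/2 = 93.45 nm
S/V = 3 / r = 3 / 93.45
S/V = 0.0321 nm^-1

0.0321


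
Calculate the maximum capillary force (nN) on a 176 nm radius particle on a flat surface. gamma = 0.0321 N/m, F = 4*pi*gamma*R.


Convert radius: R = 176 nm = 1.76e-07 m
F = 4 * pi * gamma * R
F = 4 * pi * 0.0321 * 1.76e-07
F = 7.0995e-08 N = 70.995 nN

70.995


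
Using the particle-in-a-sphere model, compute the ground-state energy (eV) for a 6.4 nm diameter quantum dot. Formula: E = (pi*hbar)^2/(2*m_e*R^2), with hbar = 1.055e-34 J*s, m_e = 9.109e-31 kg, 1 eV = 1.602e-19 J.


Radius R = 6.4/2 = 3.2 nm = 3.2e-09 m
E = (pi * 1.055e-34)^2 / (2 * 9.109e-31 * (3.2e-09)^2)
E(J) = 5.88849e-21
E = E(J) / 1.602e-19 = 0.0368 eV

0.0368


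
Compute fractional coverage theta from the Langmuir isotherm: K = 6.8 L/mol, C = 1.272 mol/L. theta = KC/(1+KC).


Langmuir isotherm: theta = K*C / (1 + K*C)
K*C = 6.8 * 1.272 = 8.6496
theta = 8.6496 / (1 + 8.6496) = 8.6496 / 9.6496
theta = 0.8964

0.8964


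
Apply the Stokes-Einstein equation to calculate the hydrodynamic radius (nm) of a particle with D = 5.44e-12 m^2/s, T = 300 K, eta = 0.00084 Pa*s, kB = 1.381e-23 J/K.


Stokes-Einstein: R = kB*T / (6*pi*eta*D)
R = 1.381e-23 * 300 / (6 * pi * 0.00084 * 5.44e-12)
R = 4.8099e-08 m = 48.1 nm

48.1


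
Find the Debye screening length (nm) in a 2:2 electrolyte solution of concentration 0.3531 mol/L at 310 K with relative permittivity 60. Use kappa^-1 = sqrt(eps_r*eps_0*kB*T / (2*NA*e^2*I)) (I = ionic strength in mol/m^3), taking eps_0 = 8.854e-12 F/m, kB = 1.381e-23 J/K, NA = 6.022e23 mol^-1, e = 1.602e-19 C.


Ionic strength I = 0.3531 * 2^2 * 1000 = 1412.4 mol/m^3
kappa^-1 = sqrt(60 * 8.854e-12 * 1.381e-23 * 310 / (2 * 6.022e23 * (1.602e-19)^2 * 1412.4))
kappa^-1 = 0.228 nm

0.228


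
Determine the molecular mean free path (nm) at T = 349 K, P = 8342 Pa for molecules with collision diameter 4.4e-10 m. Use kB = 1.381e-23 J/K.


Mean free path: lambda = kB*T / (sqrt(2) * pi * d^2 * P)
lambda = 1.381e-23 * 349 / (sqrt(2) * pi * (4.4e-10)^2 * 8342)
lambda = 6.71705e-07 m
lambda = 671.71 nm

671.71


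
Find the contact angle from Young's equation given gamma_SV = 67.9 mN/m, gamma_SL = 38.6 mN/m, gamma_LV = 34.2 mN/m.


cos(theta) = (gamma_SV - gamma_SL) / gamma_LV
cos(theta) = (67.9 - 38.6) / 34.2
cos(theta) = 0.856725
theta = arccos(0.856725) = 31.05 degrees

31.05


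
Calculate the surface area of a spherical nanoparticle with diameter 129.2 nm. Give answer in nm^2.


Radius r = 129.2/2 = 64.6 nm
Surface area SA = 4 * pi * r^2
SA = 4 * pi * (64.6)^2
SA = 52441.48 nm^2

52441.48


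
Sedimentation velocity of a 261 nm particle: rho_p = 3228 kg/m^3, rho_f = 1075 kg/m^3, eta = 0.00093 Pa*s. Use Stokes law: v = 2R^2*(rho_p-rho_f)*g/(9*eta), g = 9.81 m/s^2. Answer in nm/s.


Radius R = 261/2 nm = 1.305e-07 m
Density difference = 3228 - 1075 = 2153 kg/m^3
v = 2 * R^2 * (rho_p - rho_f) * g / (9 * eta)
v = 2 * (1.305e-07)^2 * 2153 * 9.81 / (9 * 0.00093)
v = 8.59486e-08 m/s = 85.9486 nm/s

85.9486


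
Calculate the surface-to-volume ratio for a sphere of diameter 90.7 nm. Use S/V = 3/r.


Radius r = 90.7/2 = 45.35 nm
S/V = 3 / r = 3 / 45.35
S/V = 0.0662 nm^-1

0.0662


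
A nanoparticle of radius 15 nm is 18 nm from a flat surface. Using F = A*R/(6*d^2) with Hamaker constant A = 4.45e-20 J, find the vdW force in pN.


Convert to SI: R = 15 nm = 1.5e-08 m, d = 18 nm = 1.8e-08 m
F = A * R / (6 * d^2)
F = 4.45e-20 * 1.5e-08 / (6 * (1.8e-08)^2)
F = 3.43364e-13 N = 0.343 pN

0.343


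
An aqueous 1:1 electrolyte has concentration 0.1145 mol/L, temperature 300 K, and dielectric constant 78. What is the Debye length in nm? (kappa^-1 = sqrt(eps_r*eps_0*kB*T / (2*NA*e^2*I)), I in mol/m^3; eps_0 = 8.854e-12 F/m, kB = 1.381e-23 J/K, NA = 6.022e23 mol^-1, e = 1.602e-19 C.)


Ionic strength I = 0.1145 * 1^2 * 1000 = 114.5 mol/m^3
kappa^-1 = sqrt(78 * 8.854e-12 * 1.381e-23 * 300 / (2 * 6.022e23 * (1.602e-19)^2 * 114.5))
kappa^-1 = 0.899 nm

0.899


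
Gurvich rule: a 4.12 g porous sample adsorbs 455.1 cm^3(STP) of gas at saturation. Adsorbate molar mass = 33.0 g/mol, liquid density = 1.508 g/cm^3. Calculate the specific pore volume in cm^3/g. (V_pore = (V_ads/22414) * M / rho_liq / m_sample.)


Moles adsorbed n = V_ads / 22414 = 455.1 / 22414 = 2.030427e-02 mol
Liquid volume V_liq = n * M / rho_liq = 2.030427e-02 * 33.0 / 1.508 = 0.44432 cm^3
Specific pore volume V_pore = V_liq / m_sample = 0.44432 / 4.12
V_pore = 0.1078 cm^3/g

0.1078


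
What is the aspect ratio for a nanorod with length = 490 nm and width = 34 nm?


Aspect ratio AR = length / diameter
AR = 490 / 34
AR = 14.41

14.41


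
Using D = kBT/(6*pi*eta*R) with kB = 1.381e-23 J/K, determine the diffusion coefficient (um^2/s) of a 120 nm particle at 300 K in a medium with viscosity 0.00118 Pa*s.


Radius R = 120/2 = 60 nm = 6e-08 m
D = kB*T / (6*pi*eta*R)
D = 1.381e-23 * 300 / (6 * pi * 0.00118 * 6e-08)
D = 3.10442e-12 m^2/s = 3.104 um^2/s

3.104


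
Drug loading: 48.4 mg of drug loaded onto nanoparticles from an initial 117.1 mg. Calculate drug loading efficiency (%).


Drug loading efficiency = (drug loaded / drug initial) * 100
DLE = 48.4 / 117.1 * 100
DLE = 0.4133 * 100
DLE = 41.33%

41.33


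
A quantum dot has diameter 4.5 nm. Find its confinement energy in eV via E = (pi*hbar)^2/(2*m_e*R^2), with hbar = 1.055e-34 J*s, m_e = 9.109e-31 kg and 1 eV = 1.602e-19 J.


Radius R = 4.5/2 = 2.25 nm = 2.25e-09 m
E = (pi * 1.055e-34)^2 / (2 * 9.109e-31 * (2.25e-09)^2)
E(J) = 1.19107e-20
E = E(J) / 1.602e-19 = 0.0743 eV

0.0743


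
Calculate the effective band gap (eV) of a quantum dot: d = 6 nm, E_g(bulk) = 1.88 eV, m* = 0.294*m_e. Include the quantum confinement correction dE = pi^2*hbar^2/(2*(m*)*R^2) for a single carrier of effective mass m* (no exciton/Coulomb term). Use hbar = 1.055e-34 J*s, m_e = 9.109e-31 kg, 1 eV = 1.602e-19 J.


Radius R = 6/2 nm = 3e-09 m
Confinement energy dE = pi^2 * hbar^2 / (2 * m_eff * m_e * R^2)
dE = pi^2 * (1.055e-34)^2 / (2 * 0.294 * 9.109e-31 * (3e-09)^2) J, divided by 1.602e-19 J/eV
dE = 0.1422 eV
Total band gap = E_g(bulk) + dE = 1.88 + 0.1422 = 2.0222 eV

2.0222


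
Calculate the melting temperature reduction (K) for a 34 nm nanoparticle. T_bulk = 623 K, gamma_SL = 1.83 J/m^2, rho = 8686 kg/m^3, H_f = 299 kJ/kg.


Radius R = 34/2 = 17 nm = 1.7e-08 m
Convert H_f = 299 kJ/kg = 299000 J/kg
dT = 2 * gamma_SL * T_bulk / (rho * H_f * R)
dT = 2 * 1.83 * 623 / (8686 * 299000 * 1.7e-08)
dT = 51.6 K

51.6


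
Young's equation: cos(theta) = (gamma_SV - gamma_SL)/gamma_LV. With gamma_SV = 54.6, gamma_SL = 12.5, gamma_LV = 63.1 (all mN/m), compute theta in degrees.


cos(theta) = (gamma_SV - gamma_SL) / gamma_LV
cos(theta) = (54.6 - 12.5) / 63.1
cos(theta) = 0.667195
theta = arccos(0.667195) = 48.15 degrees

48.15


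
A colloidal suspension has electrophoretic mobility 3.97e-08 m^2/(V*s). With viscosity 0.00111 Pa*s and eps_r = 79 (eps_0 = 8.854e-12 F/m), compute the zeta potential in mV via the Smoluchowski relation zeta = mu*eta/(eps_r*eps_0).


Smoluchowski equation: zeta = mu * eta / (eps_r * eps_0)
zeta = 3.97e-08 * 0.00111 / (79 * 8.854e-12)
zeta = 0.063001 V = 63.0 mV

63.0


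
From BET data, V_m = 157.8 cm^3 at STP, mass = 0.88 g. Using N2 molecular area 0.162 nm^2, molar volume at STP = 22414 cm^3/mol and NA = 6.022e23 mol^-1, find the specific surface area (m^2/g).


Number of moles in monolayer = V_m / 22414 = 157.8 / 22414 = 0.00704024
Number of molecules = moles * NA = 0.00704024 * 6.022e23
SA = molecules * sigma / mass
SA = (157.8 / 22414) * 6.022e23 * 0.162e-18 / 0.88
SA = 780.5 m^2/g

780.5


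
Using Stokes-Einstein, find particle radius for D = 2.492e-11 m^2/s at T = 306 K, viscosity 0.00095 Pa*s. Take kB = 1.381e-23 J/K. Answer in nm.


Stokes-Einstein: R = kB*T / (6*pi*eta*D)
R = 1.381e-23 * 306 / (6 * pi * 0.00095 * 2.492e-11)
R = 9.46983e-09 m = 9.47 nm

9.47


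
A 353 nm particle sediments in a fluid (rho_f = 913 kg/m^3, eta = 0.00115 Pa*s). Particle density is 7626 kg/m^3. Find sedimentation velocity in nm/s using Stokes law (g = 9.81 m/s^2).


Radius R = 353/2 nm = 1.765e-07 m
Density difference = 7626 - 913 = 6713 kg/m^3
v = 2 * R^2 * (rho_p - rho_f) * g / (9 * eta)
v = 2 * (1.765e-07)^2 * 6713 * 9.81 / (9 * 0.00115)
v = 3.96428e-07 m/s = 396.4284 nm/s

396.4284


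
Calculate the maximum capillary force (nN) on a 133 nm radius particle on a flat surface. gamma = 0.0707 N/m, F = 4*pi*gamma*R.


Convert radius: R = 133 nm = 1.33e-07 m
F = 4 * pi * gamma * R
F = 4 * pi * 0.0707 * 1.33e-07
F = 1.18163e-07 N = 118.1628 nN

118.1628


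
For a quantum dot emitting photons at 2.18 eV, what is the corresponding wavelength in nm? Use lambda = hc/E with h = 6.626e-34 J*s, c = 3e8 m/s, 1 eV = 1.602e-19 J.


Convert energy: E = 2.18 eV = 2.18 * 1.602e-19 = 3.49236e-19 J
lambda = h*c / E = 6.626e-34 * 3e8 / 3.49236e-19
lambda = 5.69185e-07 m = 569.2 nm

569.2


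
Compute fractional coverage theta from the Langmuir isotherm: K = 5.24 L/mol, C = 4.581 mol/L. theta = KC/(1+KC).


Langmuir isotherm: theta = K*C / (1 + K*C)
K*C = 5.24 * 4.581 = 24.00444
theta = 24.00444 / (1 + 24.00444) = 24.00444 / 25.00444
theta = 0.96

0.96


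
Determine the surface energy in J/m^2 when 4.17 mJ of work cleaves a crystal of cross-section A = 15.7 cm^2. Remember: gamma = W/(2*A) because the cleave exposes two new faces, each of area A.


Convert: A = 15.7 cm^2 = 0.00157 m^2, W = 4.17 mJ = 0.00417 J
Cleaving exposes two faces of area A, so total new surface = 2*A and gamma = W / (2*A)
gamma = 0.00417 / (2 * 0.00157)
gamma = 1.328 J/m^2

1.328


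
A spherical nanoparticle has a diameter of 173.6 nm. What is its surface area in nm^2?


Radius r = 173.6/2 = 86.8 nm
Surface area SA = 4 * pi * r^2
SA = 4 * pi * (86.8)^2
SA = 94678.05 nm^2

94678.05


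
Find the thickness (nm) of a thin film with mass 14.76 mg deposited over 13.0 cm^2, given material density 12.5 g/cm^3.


Convert: m = 14.76 mg = 1.4760e-05 kg, A = 13.0 cm^2 = 1.3000e-03 m^2, rho = 12.5 g/cm^3 = 12500 kg/m^3
t = m / (A * rho)
t = 1.4760e-05 / (1.3000e-03 * 12500)
t = 9.0831e-07 m = 908.3 nm

908.3


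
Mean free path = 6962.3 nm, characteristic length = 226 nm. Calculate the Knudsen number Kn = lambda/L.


Knudsen number Kn = lambda / L
Kn = 6962.3 / 226
Kn = 30.8066

30.8066


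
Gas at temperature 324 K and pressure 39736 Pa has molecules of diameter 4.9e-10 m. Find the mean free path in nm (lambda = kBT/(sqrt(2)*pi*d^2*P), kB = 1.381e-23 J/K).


Mean free path: lambda = kB*T / (sqrt(2) * pi * d^2 * P)
lambda = 1.381e-23 * 324 / (sqrt(2) * pi * (4.9e-10)^2 * 39736)
lambda = 1.0556e-07 m
lambda = 105.56 nm

105.56


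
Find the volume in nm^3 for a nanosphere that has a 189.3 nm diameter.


Radius r = 189.3/2 = 94.65 nm
Volume V = (4/3) * pi * r^3
V = (4/3) * pi * (94.65)^3
V = 3551816.04 nm^3

3551816.04


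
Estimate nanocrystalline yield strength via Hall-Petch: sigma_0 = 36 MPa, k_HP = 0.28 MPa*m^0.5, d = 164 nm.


d = 164 nm = 1.64e-07 m
sqrt(d) = 0.0004049691
Hall-Petch contribution = k / sqrt(d) = 0.28 / 0.0004049691 = 691.4 MPa
sigma = sigma_0 + k/sqrt(d) = 36 + 691.4 = 727.4 MPa

727.4


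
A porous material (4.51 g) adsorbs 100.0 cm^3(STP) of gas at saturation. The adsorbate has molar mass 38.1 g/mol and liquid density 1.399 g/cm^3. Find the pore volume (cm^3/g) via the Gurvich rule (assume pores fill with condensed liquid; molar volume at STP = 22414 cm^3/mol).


Moles adsorbed n = V_ads / 22414 = 100.0 / 22414 = 4.461497e-03 mol
Liquid volume V_liq = n * M / rho_liq = 4.461497e-03 * 38.1 / 1.399 = 0.12150 cm^3
Specific pore volume V_pore = V_liq / m_sample = 0.12150 / 4.51
V_pore = 0.0269 cm^3/g

0.0269


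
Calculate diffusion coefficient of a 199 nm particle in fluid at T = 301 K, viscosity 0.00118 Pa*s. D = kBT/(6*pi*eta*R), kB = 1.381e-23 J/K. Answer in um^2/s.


Radius R = 199/2 = 99.5 nm = 9.95e-08 m
D = kB*T / (6*pi*eta*R)
D = 1.381e-23 * 301 / (6 * pi * 0.00118 * 9.95e-08)
D = 1.87825e-12 m^2/s = 1.878 um^2/s

1.878


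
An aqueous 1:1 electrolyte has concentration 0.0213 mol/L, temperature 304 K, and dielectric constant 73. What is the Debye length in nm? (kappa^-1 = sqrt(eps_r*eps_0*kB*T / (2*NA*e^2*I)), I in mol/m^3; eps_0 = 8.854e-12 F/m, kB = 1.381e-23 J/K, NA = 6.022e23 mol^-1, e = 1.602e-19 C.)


Ionic strength I = 0.0213 * 1^2 * 1000 = 21.3 mol/m^3
kappa^-1 = sqrt(73 * 8.854e-12 * 1.381e-23 * 304 / (2 * 6.022e23 * (1.602e-19)^2 * 21.3))
kappa^-1 = 2.03 nm

2.03


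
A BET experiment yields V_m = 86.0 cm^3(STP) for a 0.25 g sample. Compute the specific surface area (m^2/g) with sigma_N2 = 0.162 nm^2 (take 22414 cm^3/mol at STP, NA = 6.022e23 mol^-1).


Number of moles in monolayer = V_m / 22414 = 86.0 / 22414 = 0.00383689
Number of molecules = moles * NA = 0.00383689 * 6.022e23
SA = molecules * sigma / mass
SA = (86.0 / 22414) * 6.022e23 * 0.162e-18 / 0.25
SA = 1497.3 m^2/g

1497.3


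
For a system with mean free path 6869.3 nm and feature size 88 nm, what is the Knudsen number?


Knudsen number Kn = lambda / L
Kn = 6869.3 / 88
Kn = 78.0602

78.0602


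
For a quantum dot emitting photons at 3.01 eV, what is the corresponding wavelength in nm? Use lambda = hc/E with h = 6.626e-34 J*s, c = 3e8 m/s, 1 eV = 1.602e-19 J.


Convert energy: E = 3.01 eV = 3.01 * 1.602e-19 = 4.82202e-19 J
lambda = h*c / E = 6.626e-34 * 3e8 / 4.82202e-19
lambda = 4.12234e-07 m = 412.2 nm

412.2


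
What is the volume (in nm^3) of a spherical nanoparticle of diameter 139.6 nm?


Radius r = 139.6/2 = 69.8 nm
Volume V = (4/3) * pi * r^3
V = (4/3) * pi * (69.8)^3
V = 1424475.15 nm^3

1424475.15


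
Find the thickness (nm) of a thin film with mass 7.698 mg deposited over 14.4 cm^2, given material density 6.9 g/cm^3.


Convert: m = 7.698 mg = 7.6980e-06 kg, A = 14.4 cm^2 = 1.4400e-03 m^2, rho = 6.9 g/cm^3 = 6900 kg/m^3
t = m / (A * rho)
t = 7.6980e-06 / (1.4400e-03 * 6900)
t = 7.7476e-07 m = 774.8 nm

774.8


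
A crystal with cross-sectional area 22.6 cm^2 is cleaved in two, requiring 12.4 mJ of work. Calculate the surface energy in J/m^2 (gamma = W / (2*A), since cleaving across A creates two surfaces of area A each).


Convert: A = 22.6 cm^2 = 0.00226 m^2, W = 12.4 mJ = 0.0124 J
Cleaving exposes two faces of area A, so total new surface = 2*A and gamma = W / (2*A)
gamma = 0.0124 / (2 * 0.00226)
gamma = 2.743 J/m^2

2.743


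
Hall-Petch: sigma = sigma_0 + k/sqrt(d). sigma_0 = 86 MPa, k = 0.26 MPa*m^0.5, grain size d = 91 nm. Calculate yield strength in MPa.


d = 91 nm = 9.1e-08 m
sqrt(d) = 0.0003016621
Hall-Petch contribution = k / sqrt(d) = 0.26 / 0.0003016621 = 861.9 MPa
sigma = sigma_0 + k/sqrt(d) = 86 + 861.9 = 947.9 MPa

947.9


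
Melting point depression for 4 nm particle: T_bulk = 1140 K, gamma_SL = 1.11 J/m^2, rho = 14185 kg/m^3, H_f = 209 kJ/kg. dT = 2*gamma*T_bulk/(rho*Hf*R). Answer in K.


Radius R = 4/2 = 2 nm = 2e-09 m
Convert H_f = 209 kJ/kg = 209000 J/kg
dT = 2 * gamma_SL * T_bulk / (rho * H_f * R)
dT = 2 * 1.11 * 1140 / (14185 * 209000 * 2e-09)
dT = 426.8 K

426.8


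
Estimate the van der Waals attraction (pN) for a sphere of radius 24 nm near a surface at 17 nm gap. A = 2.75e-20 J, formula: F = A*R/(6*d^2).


Convert to SI: R = 24 nm = 2.4e-08 m, d = 17 nm = 1.7e-08 m
F = A * R / (6 * d^2)
F = 2.75e-20 * 2.4e-08 / (6 * (1.7e-08)^2)
F = 3.80623e-13 N = 0.381 pN

0.381
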